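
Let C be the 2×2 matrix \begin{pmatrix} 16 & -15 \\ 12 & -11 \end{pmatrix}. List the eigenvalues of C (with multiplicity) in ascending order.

1, 4

Characteristic polynomial: p(λ) = λ^2 - 5λ + 4 = (λ - 4)(λ - 1).
Roots (with multiplicity): 1, 4.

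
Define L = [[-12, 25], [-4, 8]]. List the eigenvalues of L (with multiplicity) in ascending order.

-2, -2

Characteristic polynomial: p(μ) = μ^2 + 4μ + 4 = (μ + 2)^2.
Roots (with multiplicity): -2, -2.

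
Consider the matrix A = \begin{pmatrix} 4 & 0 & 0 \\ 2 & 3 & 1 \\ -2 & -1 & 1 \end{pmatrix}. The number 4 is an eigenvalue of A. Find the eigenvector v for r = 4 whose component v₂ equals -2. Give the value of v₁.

-2

A − 4I = [[0, 0, 0], [2, -1, 1], [-2, -1, -3]].
Solving (A − 4I)v = 0 gives the eigenspace spanned by (-2, -2, 2).
With v₂ = -2, v = (-2, -2, 2), so v₁ = -2.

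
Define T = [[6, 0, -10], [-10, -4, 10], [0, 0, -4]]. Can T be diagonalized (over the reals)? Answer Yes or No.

Characteristic polynomial: p(s) = s^3 + 2s^2 - 32s - 96 = (s - 6)(s + 4)^2.
s = -4 has algebraic multiplicity 2; rank(T + 4I) = 1, so geometric multiplicity = 2.
Every eigenvalue has geometric = algebraic multiplicity, so T is diagonalizable.

Yes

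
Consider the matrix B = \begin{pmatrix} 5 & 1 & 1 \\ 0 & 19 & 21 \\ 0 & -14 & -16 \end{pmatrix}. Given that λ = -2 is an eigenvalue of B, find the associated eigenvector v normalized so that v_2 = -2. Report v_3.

2

B + 2I = [[7, 1, 1], [0, 21, 21], [0, -14, -14]].
Solving (B + 2I)v = 0 gives the eigenspace spanned by (0, -2, 2).
With v_2 = -2, v = (0, -2, 2), so v_3 = 2.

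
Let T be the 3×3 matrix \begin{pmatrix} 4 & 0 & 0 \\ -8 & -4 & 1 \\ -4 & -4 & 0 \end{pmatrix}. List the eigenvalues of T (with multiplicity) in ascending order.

Characteristic polynomial: p(r) = r^3 - 12r - 16 = (r - 4)(r + 2)^2.
Roots (with multiplicity): -2, -2, 4.

-2, -2, 4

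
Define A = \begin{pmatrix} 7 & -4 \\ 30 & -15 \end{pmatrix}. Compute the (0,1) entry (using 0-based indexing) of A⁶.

29792

Characteristic polynomial: r^2 + 8r + 15 = (r + 3)(r + 5), so the eigenvalues are -5, -3.
r=-3: eigenvector (-2, -5).
r=-5: eigenvector (1, 3).
P = [[-2, 1], [-5, 3]], D = diag(-3, -5), P⁻¹ = [[-3, 1], [-5, 2]].
A⁶ = P·diag(729, 15625)·P⁻¹ = [[-73751, 29792], [-223440, 90105]].
The requested entry is 29792.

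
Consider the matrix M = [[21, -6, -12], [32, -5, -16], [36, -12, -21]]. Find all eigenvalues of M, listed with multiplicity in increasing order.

Characteristic polynomial: p(r) = r^3 + 5r^2 - 9r - 45 = (r - 3)(r + 3)(r + 5).
Roots (with multiplicity): -5, -3, 3.

-5, -3, 3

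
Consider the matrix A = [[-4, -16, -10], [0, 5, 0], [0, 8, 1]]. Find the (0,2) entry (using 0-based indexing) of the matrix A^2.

30

Characteristic polynomial: r^3 - 2r^2 - 19r + 20 = (r - 5)(r - 1)(r + 4), so the eigenvalues are -4, 1, 5.
r=-4: eigenvector (1, 0, 0).
r=5: eigenvector (-4, 1, 2).
r=1: eigenvector (-2, 0, 1).
P = [[1, -4, -2], [0, 1, 0], [0, 2, 1]], D = diag(-4, 5, 1), P⁻¹ = [[1, 0, 2], [0, 1, 0], [0, -2, 1]].
A² = P·diag(16, 25, 1)·P⁻¹ = [[16, -96, 30], [0, 25, 0], [0, 48, 1]].
The requested entry is 30.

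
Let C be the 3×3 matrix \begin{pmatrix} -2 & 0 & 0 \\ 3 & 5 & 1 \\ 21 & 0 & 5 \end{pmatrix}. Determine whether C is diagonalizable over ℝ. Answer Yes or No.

Characteristic polynomial: p(t) = t^3 - 8t^2 + 5t + 50 = (t - 5)^2(t + 2).
t = 5 has algebraic multiplicity 2; rank(C − 5I) = 2, so geometric multiplicity = 1.
Geometric multiplicity < algebraic multiplicity, so C is not diagonalizable.

No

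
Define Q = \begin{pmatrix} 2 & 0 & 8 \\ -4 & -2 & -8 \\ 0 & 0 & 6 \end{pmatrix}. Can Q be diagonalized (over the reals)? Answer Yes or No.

Characteristic polynomial: p(λ) = λ^3 - 6λ^2 - 4λ + 24 = (λ - 6)(λ - 2)(λ + 2).
All 3 eigenvalues are distinct, so Q is diagonalizable.

Yes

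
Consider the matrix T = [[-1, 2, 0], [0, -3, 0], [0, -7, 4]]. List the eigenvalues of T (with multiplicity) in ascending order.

Characteristic polynomial: p(λ) = λ^3 - 13λ - 12 = (λ - 4)(λ + 1)(λ + 3).
Roots (with multiplicity): -3, -1, 4.

-3, -1, 4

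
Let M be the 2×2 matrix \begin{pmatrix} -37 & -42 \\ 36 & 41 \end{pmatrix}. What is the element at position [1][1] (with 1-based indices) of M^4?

Characteristic polynomial: r^2 - 4r - 5 = (r - 5)(r + 1), so the eigenvalues are -1, 5.
r=-1: eigenvector (7, -6).
r=5: eigenvector (-1, 1).
P = [[7, -1], [-6, 1]], D = diag(-1, 5), P⁻¹ = [[1, 1], [6, 7]].
M⁴ = P·diag(1, 625)·P⁻¹ = [[-3743, -4368], [3744, 4369]].
The requested entry is -3743.

-3743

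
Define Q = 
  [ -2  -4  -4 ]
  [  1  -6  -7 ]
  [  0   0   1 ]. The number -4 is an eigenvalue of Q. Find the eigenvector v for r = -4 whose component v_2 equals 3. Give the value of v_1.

6

Q + 4I = [[2, -4, -4], [1, -2, -7], [0, 0, 5]].
Solving (Q + 4I)v = 0 gives the eigenspace spanned by (6, 3, 0).
With v_2 = 3, v = (6, 3, 0), so v_1 = 6.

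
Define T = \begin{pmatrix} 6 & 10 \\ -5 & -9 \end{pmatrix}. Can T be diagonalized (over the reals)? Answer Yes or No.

Yes

Characteristic polynomial: p(λ) = λ^2 + 3λ - 4 = (λ - 1)(λ + 4).
All 2 eigenvalues are distinct, so T is diagonalizable.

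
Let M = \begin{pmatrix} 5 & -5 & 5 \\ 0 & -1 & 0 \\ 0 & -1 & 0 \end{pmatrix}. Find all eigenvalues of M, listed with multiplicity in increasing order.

Characteristic polynomial: p(s) = s^3 - 4s^2 - 5s = s(s - 5)(s + 1).
Roots (with multiplicity): -1, 0, 5.

-1, 0, 5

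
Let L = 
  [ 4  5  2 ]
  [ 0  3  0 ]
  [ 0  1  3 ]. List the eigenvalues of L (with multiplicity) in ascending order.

3, 3, 4

Characteristic polynomial: p(μ) = μ^3 - 10μ^2 + 33μ - 36 = (μ - 4)(μ - 3)^2.
Roots (with multiplicity): 3, 3, 4.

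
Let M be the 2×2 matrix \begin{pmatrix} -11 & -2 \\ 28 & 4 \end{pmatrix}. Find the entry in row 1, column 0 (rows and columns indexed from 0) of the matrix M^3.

1036

Characteristic polynomial: μ^2 + 7μ + 12 = (μ + 3)(μ + 4), so the eigenvalues are -4, -3.
μ=-4: eigenvector (-2, 7).
μ=-3: eigenvector (-1, 4).
P = [[-2, -1], [7, 4]], D = diag(-4, -3), P⁻¹ = [[-4, -1], [7, 2]].
M³ = P·diag(-64, -27)·P⁻¹ = [[-323, -74], [1036, 232]].
The requested entry is 1036.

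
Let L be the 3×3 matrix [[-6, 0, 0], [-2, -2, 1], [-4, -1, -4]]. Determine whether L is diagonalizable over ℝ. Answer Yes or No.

No

Characteristic polynomial: p(r) = r^3 + 12r^2 + 45r + 54 = (r + 3)^2(r + 6).
r = -3 has algebraic multiplicity 2; rank(L + 3I) = 2, so geometric multiplicity = 1.
Geometric multiplicity < algebraic multiplicity, so L is not diagonalizable.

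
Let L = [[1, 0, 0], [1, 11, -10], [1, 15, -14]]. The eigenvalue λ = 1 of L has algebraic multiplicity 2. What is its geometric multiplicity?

L − 1I = [[0, 0, 0], [1, 10, -10], [1, 15, -15]].
This matrix has rank 2, so its null space has dimension 3 − 2 = 1.

1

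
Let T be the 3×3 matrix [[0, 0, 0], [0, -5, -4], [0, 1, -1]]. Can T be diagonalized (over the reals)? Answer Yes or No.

No

Characteristic polynomial: p(λ) = λ^3 + 6λ^2 + 9λ = λ(λ + 3)^2.
λ = -3 has algebraic multiplicity 2; rank(T + 3I) = 2, so geometric multiplicity = 1.
Geometric multiplicity < algebraic multiplicity, so T is not diagonalizable.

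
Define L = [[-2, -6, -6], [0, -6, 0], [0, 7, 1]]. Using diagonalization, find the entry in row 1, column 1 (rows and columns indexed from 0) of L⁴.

Characteristic polynomial: t^3 + 7t^2 + 4t - 12 = (t - 1)(t + 2)(t + 6), so the eigenvalues are -6, -2, 1.
t=1: eigenvector (-2, 0, 1).
t=-6: eigenvector (0, 1, -1).
t=-2: eigenvector (1, 0, 0).
P = [[-2, 0, 1], [0, 1, 0], [1, -1, 0]], D = diag(1, -6, -2), P⁻¹ = [[0, 1, 1], [0, 1, 0], [1, 2, 2]].
L⁴ = P·diag(1, 1296, 16)·P⁻¹ = [[16, 30, 30], [0, 1296, 0], [0, -1295, 1]].
The requested entry is 1296.

1296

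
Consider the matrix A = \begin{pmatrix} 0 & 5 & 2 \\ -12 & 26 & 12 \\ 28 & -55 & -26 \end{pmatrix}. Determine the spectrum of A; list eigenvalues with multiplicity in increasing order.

Characteristic polynomial: p(s) = s^3 - 12s + 16 = (s - 2)^2(s + 4).
Roots (with multiplicity): -4, 2, 2.

-4, 2, 2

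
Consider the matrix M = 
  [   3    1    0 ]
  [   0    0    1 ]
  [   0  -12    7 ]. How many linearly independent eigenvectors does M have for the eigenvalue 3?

M − 3I = [[0, 1, 0], [0, -3, 1], [0, -12, 4]].
This matrix has rank 2, so its null space has dimension 3 − 2 = 1.

1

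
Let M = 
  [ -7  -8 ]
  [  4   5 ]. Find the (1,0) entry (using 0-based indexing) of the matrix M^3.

Characteristic polynomial: μ^2 + 2μ - 3 = (μ - 1)(μ + 3), so the eigenvalues are -3, 1.
μ=-3: eigenvector (2, -1).
μ=1: eigenvector (1, -1).
P = [[2, 1], [-1, -1]], D = diag(-3, 1), P⁻¹ = [[1, 1], [-1, -2]].
M³ = P·diag(-27, 1)·P⁻¹ = [[-55, -56], [28, 29]].
The requested entry is 28.

28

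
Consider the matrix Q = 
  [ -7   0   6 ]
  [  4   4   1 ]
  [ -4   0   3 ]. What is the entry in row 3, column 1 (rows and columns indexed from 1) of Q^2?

Characteristic polynomial: μ^3 - 13μ - 12 = (μ - 4)(μ + 1)(μ + 3), so the eigenvalues are -3, -1, 4.
μ=-3: eigenvector (3, -2, 2).
μ=4: eigenvector (0, 1, 0).
μ=-1: eigenvector (1, -1, 1).
P = [[3, 0, 1], [-2, 1, -1], [2, 0, 1]], D = diag(-3, 4, -1), P⁻¹ = [[1, 0, -1], [0, 1, 1], [-2, 0, 3]].
Q² = P·diag(9, 16, 1)·P⁻¹ = [[25, 0, -24], [-16, 16, 31], [16, 0, -15]].
The requested entry is 16.

16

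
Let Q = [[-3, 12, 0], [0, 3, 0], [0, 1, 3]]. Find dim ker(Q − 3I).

1

Q − 3I = [[-6, 12, 0], [0, 0, 0], [0, 1, 0]].
This matrix has rank 2, so its null space has dimension 3 − 2 = 1.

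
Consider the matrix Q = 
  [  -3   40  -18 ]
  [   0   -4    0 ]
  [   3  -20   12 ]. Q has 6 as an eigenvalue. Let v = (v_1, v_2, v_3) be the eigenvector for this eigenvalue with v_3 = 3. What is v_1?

-6

Q − 6I = [[-9, 40, -18], [0, -10, 0], [3, -20, 6]].
Solving (Q − 6I)v = 0 gives the eigenspace spanned by (-6, 0, 3).
With v_3 = 3, v = (-6, 0, 3), so v_1 = -6.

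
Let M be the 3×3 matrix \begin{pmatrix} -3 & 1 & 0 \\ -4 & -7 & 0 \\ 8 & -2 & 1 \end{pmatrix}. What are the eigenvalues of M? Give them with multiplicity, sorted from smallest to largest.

Characteristic polynomial: p(r) = r^3 + 9r^2 + 15r - 25 = (r - 1)(r + 5)^2.
Roots (with multiplicity): -5, -5, 1.

-5, -5, 1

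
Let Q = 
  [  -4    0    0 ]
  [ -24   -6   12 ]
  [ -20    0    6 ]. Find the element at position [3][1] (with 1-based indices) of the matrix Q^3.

Characteristic polynomial: t^3 + 4t^2 - 36t - 144 = (t - 6)(t + 4)(t + 6), so the eigenvalues are -6, -4, 6.
t=6: eigenvector (0, 1, 1).
t=-6: eigenvector (0, 1, 0).
t=-4: eigenvector (1, 0, 2).
P = [[0, 0, 1], [1, 1, 0], [1, 0, 2]], D = diag(6, -6, -4), P⁻¹ = [[-2, 0, 1], [2, 1, -1], [1, 0, 0]].
Q³ = P·diag(216, -216, -64)·P⁻¹ = [[-64, 0, 0], [-864, -216, 432], [-560, 0, 216]].
The requested entry is -560.

-560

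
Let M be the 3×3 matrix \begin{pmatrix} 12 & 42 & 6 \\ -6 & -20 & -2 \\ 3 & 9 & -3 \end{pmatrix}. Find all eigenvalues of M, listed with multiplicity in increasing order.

Characteristic polynomial: p(t) = t^3 + 11t^2 + 36t + 36 = (t + 2)(t + 3)(t + 6).
Roots (with multiplicity): -6, -3, -2.

-6, -3, -2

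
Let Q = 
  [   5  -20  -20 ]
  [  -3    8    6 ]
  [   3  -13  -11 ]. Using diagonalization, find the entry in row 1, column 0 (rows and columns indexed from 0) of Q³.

-117

Characteristic polynomial: μ^3 - 2μ^2 - 25μ + 50 = (μ - 5)(μ - 2)(μ + 5), so the eigenvalues are -5, 2, 5.
μ=2: eigenvector (0, 1, -1).
μ=5: eigenvector (1, -1, 1).
μ=-5: eigenvector (2, 0, 1).
P = [[0, 1, 2], [1, -1, 0], [-1, 1, 1]], D = diag(2, 5, -5), P⁻¹ = [[1, -1, -2], [1, -2, -2], [0, 1, 1]].
Q³ = P·diag(8, 125, -125)·P⁻¹ = [[125, -500, -500], [-117, 242, 234], [117, -367, -359]].
The requested entry is -117.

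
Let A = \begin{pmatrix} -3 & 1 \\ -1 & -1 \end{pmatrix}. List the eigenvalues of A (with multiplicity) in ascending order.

Characteristic polynomial: p(s) = s^2 + 4s + 4 = (s + 2)^2.
Roots (with multiplicity): -2, -2.

-2, -2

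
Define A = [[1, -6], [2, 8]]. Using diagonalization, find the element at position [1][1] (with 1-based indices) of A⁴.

-851

Characteristic polynomial: r^2 - 9r + 20 = (r - 5)(r - 4), so the eigenvalues are 4, 5.
r=5: eigenvector (-3, 2).
r=4: eigenvector (-2, 1).
P = [[-3, -2], [2, 1]], D = diag(5, 4), P⁻¹ = [[1, 2], [-2, -3]].
A⁴ = P·diag(625, 256)·P⁻¹ = [[-851, -2214], [738, 1732]].
The requested entry is -851.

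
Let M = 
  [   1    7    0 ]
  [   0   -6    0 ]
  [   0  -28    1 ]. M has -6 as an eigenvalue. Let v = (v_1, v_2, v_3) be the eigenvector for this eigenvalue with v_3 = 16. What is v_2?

4

M + 6I = [[7, 7, 0], [0, 0, 0], [0, -28, 7]].
Solving (M + 6I)v = 0 gives the eigenspace spanned by (-4, 4, 16).
With v_3 = 16, v = (-4, 4, 16), so v_2 = 4.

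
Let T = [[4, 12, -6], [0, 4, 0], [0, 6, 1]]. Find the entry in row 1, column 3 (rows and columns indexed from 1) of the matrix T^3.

-126

Characteristic polynomial: μ^3 - 9μ^2 + 24μ - 16 = (μ - 4)^2(μ - 1), so the eigenvalues are 1, 4, 4.
μ=4: eigenvector (1, 0, 0).
μ=4: eigenvector (0, 1, 2).
μ=1: eigenvector (2, 0, 1).
P = [[1, 0, 2], [0, 1, 0], [0, 2, 1]], D = diag(4, 4, 1), P⁻¹ = [[1, 4, -2], [0, 1, 0], [0, -2, 1]].
T³ = P·diag(64, 64, 1)·P⁻¹ = [[64, 252, -126], [0, 64, 0], [0, 126, 1]].
The requested entry is -126.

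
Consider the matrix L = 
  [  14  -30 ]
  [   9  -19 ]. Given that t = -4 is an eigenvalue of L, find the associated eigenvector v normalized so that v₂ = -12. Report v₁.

-20

L + 4I = [[18, -30], [9, -15]].
Solving (L + 4I)v = 0 gives the eigenspace spanned by (-20, -12).
With v₂ = -12, v = (-20, -12), so v₁ = -20.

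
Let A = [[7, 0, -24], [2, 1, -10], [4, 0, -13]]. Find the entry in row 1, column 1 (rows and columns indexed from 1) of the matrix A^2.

-47

Characteristic polynomial: t^3 + 5t^2 - t - 5 = (t - 1)(t + 1)(t + 5), so the eigenvalues are -5, -1, 1.
t=-5: eigenvector (2, 1, 1).
t=1: eigenvector (0, 1, 0).
t=-1: eigenvector (3, 2, 1).
P = [[2, 0, 3], [1, 1, 2], [1, 0, 1]], D = diag(-5, 1, -1), P⁻¹ = [[-1, 0, 3], [-1, 1, 1], [1, 0, -2]].
A² = P·diag(25, 1, 1)·P⁻¹ = [[-47, 0, 144], [-24, 1, 72], [-24, 0, 73]].
The requested entry is -47.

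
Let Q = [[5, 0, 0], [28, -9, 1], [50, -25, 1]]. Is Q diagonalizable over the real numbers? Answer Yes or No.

No

Characteristic polynomial: p(s) = s^3 + 3s^2 - 24s - 80 = (s - 5)(s + 4)^2.
s = -4 has algebraic multiplicity 2; rank(Q + 4I) = 2, so geometric multiplicity = 1.
Geometric multiplicity < algebraic multiplicity, so Q is not diagonalizable.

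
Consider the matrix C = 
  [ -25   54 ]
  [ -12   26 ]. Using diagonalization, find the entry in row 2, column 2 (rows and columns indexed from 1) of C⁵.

Characteristic polynomial: s^2 - s - 2 = (s - 2)(s + 1), so the eigenvalues are -1, 2.
s=-1: eigenvector (9, 4).
s=2: eigenvector (2, 1).
P = [[9, 2], [4, 1]], D = diag(-1, 2), P⁻¹ = [[1, -2], [-4, 9]].
C⁵ = P·diag(-1, 32)·P⁻¹ = [[-265, 594], [-132, 296]].
The requested entry is 296.

296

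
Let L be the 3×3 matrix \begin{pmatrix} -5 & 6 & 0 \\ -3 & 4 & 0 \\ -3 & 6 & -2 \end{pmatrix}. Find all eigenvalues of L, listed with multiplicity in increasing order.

Characteristic polynomial: p(r) = r^3 + 3r^2 - 4 = (r - 1)(r + 2)^2.
Roots (with multiplicity): -2, -2, 1.

-2, -2, 1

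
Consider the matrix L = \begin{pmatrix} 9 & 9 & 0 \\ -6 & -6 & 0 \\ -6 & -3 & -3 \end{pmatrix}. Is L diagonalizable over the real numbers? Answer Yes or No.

Yes

Characteristic polynomial: p(s) = s^3 - 9s = s(s - 3)(s + 3).
All 3 eigenvalues are distinct, so L is diagonalizable.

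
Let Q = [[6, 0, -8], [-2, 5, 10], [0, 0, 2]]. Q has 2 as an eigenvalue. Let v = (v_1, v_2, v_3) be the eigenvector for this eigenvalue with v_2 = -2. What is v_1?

2

Q − 2I = [[4, 0, -8], [-2, 3, 10], [0, 0, 0]].
Solving (Q − 2I)v = 0 gives the eigenspace spanned by (2, -2, 1).
With v_2 = -2, v = (2, -2, 1), so v_1 = 2.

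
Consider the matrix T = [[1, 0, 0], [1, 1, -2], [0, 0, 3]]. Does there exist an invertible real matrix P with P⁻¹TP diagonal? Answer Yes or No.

Characteristic polynomial: p(s) = s^3 - 5s^2 + 7s - 3 = (s - 3)(s - 1)^2.
s = 1 has algebraic multiplicity 2; rank(T − 1I) = 2, so geometric multiplicity = 1.
Geometric multiplicity < algebraic multiplicity, so T is not diagonalizable.

No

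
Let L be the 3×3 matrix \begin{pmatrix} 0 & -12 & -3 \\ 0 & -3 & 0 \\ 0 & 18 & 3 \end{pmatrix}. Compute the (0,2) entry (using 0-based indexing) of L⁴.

-81

Characteristic polynomial: t^3 - 9t = t(t - 3)(t + 3), so the eigenvalues are -3, 0, 3.
t=0: eigenvector (1, 0, 0).
t=-3: eigenvector (1, 1, -3).
t=3: eigenvector (-1, 0, 1).
P = [[1, 1, -1], [0, 1, 0], [0, -3, 1]], D = diag(0, -3, 3), P⁻¹ = [[1, 2, 1], [0, 1, 0], [0, 3, 1]].
L⁴ = P·diag(0, 81, 81)·P⁻¹ = [[0, -162, -81], [0, 81, 0], [0, 0, 81]].
The requested entry is -81.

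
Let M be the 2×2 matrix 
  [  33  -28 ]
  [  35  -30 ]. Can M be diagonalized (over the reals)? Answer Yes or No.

Yes

Characteristic polynomial: p(t) = t^2 - 3t - 10 = (t - 5)(t + 2).
All 2 eigenvalues are distinct, so M is diagonalizable.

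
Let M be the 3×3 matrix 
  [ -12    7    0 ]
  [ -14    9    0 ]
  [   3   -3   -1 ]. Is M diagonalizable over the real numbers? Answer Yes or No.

Yes

Characteristic polynomial: p(s) = s^3 + 4s^2 - 7s - 10 = (s - 2)(s + 1)(s + 5).
All 3 eigenvalues are distinct, so M is diagonalizable.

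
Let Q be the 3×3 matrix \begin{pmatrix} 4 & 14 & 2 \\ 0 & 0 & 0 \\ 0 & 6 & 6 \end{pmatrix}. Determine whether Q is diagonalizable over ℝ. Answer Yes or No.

Yes

Characteristic polynomial: p(s) = s^3 - 10s^2 + 24s = s(s - 6)(s - 4).
All 3 eigenvalues are distinct, so Q is diagonalizable.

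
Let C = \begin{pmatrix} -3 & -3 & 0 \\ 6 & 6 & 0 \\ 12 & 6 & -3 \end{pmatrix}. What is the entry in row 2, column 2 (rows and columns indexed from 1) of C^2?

18

Characteristic polynomial: λ^3 - 9λ = λ(λ - 3)(λ + 3), so the eigenvalues are -3, 0, 3.
λ=-3: eigenvector (0, 0, 1).
λ=0: eigenvector (1, -1, 2).
λ=3: eigenvector (1, -2, 0).
P = [[0, 1, 1], [0, -1, -2], [1, 2, 0]], D = diag(-3, 0, 3), P⁻¹ = [[-4, -2, 1], [2, 1, 0], [-1, -1, 0]].
C² = P·diag(9, 0, 9)·P⁻¹ = [[-9, -9, 0], [18, 18, 0], [-36, -18, 9]].
The requested entry is 18.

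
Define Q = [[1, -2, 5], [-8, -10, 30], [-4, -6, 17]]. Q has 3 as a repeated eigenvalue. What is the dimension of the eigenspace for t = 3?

Q − 3I = [[-2, -2, 5], [-8, -13, 30], [-4, -6, 14]].
This matrix has rank 2, so its null space has dimension 3 − 2 = 1.

1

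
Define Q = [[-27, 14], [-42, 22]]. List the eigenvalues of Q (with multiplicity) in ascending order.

Characteristic polynomial: p(s) = s^2 + 5s - 6 = (s - 1)(s + 6).
Roots (with multiplicity): -6, 1.

-6, 1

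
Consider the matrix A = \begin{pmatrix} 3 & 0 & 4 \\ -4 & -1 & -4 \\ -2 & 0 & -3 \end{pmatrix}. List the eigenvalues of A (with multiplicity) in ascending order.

Characteristic polynomial: p(r) = r^3 + r^2 - r - 1 = (r - 1)(r + 1)^2.
Roots (with multiplicity): -1, -1, 1.

-1, -1, 1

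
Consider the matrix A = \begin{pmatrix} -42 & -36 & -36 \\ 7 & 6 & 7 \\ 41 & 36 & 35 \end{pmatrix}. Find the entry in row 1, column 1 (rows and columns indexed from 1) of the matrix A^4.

1296

Characteristic polynomial: s^3 + s^2 - 36s - 36 = (s - 6)(s + 1)(s + 6), so the eigenvalues are -6, -1, 6.
s=-6: eigenvector (1, 0, -1).
s=6: eigenvector (-3, 1, 3).
s=-1: eigenvector (0, -1, 1).
P = [[1, -3, 0], [0, 1, -1], [-1, 3, 1]], D = diag(-6, 6, -1), P⁻¹ = [[4, 3, 3], [1, 1, 1], [1, 0, 1]].
A⁴ = P·diag(1296, 1296, 1)·P⁻¹ = [[1296, 0, 0], [1295, 1296, 1295], [-1295, 0, 1]].
The requested entry is 1296.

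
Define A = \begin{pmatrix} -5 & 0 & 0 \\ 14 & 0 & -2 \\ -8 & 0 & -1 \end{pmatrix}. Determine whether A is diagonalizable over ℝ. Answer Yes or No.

Characteristic polynomial: p(s) = s^3 + 6s^2 + 5s = s(s + 1)(s + 5).
All 3 eigenvalues are distinct, so A is diagonalizable.

Yes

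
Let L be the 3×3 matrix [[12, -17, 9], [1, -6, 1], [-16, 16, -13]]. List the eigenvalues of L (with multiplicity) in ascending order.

Characteristic polynomial: p(t) = t^3 + 7t^2 - 5t - 75 = (t - 3)(t + 5)^2.
Roots (with multiplicity): -5, -5, 3.

-5, -5, 3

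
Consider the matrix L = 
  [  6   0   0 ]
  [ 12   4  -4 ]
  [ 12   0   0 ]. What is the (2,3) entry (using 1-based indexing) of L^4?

-256

Characteristic polynomial: μ^3 - 10μ^2 + 24μ = μ(μ - 6)(μ - 4), so the eigenvalues are 0, 4, 6.
μ=6: eigenvector (1, 2, 2).
μ=4: eigenvector (0, 1, 0).
μ=0: eigenvector (0, 1, 1).
P = [[1, 0, 0], [2, 1, 1], [2, 0, 1]], D = diag(6, 4, 0), P⁻¹ = [[1, 0, 0], [0, 1, -1], [-2, 0, 1]].
L⁴ = P·diag(1296, 256, 0)·P⁻¹ = [[1296, 0, 0], [2592, 256, -256], [2592, 0, 0]].
The requested entry is -256.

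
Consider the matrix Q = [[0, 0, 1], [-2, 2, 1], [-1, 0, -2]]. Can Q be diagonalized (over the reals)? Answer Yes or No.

Characteristic polynomial: p(λ) = λ^3 - 3λ - 2 = (λ - 2)(λ + 1)^2.
λ = -1 has algebraic multiplicity 2; rank(Q + 1I) = 2, so geometric multiplicity = 1.
Geometric multiplicity < algebraic multiplicity, so Q is not diagonalizable.

No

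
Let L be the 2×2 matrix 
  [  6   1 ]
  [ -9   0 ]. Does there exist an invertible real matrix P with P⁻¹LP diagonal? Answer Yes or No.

Characteristic polynomial: p(μ) = μ^2 - 6μ + 9 = (μ - 3)^2.
μ = 3 has algebraic multiplicity 2; rank(L − 3I) = 1, so geometric multiplicity = 1.
Geometric multiplicity < algebraic multiplicity, so L is not diagonalizable.

No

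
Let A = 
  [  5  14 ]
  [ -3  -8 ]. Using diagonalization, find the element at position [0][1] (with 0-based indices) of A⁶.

Characteristic polynomial: μ^2 + 3μ + 2 = (μ + 1)(μ + 2), so the eigenvalues are -2, -1.
μ=-2: eigenvector (-2, 1).
μ=-1: eigenvector (7, -3).
P = [[-2, 7], [1, -3]], D = diag(-2, -1), P⁻¹ = [[3, 7], [1, 2]].
A⁶ = P·diag(64, 1)·P⁻¹ = [[-377, -882], [189, 442]].
The requested entry is -882.

-882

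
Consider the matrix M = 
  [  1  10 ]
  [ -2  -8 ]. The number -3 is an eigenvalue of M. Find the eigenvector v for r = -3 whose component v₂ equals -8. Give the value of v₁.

20

M + 3I = [[4, 10], [-2, -5]].
Solving (M + 3I)v = 0 gives the eigenspace spanned by (20, -8).
With v₂ = -8, v = (20, -8), so v₁ = 20.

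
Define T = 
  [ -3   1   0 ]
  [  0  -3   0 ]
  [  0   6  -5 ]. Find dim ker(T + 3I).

1

T + 3I = [[0, 1, 0], [0, 0, 0], [0, 6, -2]].
This matrix has rank 2, so its null space has dimension 3 − 2 = 1.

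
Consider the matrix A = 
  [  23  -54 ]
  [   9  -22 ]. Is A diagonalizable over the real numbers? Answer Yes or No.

Characteristic polynomial: p(λ) = λ^2 - λ - 20 = (λ - 5)(λ + 4).
All 2 eigenvalues are distinct, so A is diagonalizable.

Yes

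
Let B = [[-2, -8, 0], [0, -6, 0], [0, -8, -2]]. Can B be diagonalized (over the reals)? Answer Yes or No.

Yes

Characteristic polynomial: p(λ) = λ^3 + 10λ^2 + 28λ + 24 = (λ + 2)^2(λ + 6).
λ = -2 has algebraic multiplicity 2; rank(B + 2I) = 1, so geometric multiplicity = 2.
Every eigenvalue has geometric = algebraic multiplicity, so B is diagonalizable.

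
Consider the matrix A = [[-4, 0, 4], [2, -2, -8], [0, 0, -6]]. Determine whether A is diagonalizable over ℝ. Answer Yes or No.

Characteristic polynomial: p(μ) = μ^3 + 12μ^2 + 44μ + 48 = (μ + 2)(μ + 4)(μ + 6).
All 3 eigenvalues are distinct, so A is diagonalizable.

Yes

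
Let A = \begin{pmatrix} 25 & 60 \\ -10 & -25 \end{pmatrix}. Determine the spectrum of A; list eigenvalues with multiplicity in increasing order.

Characteristic polynomial: p(r) = r^2 - 25 = (r - 5)(r + 5).
Roots (with multiplicity): -5, 5.

-5, 5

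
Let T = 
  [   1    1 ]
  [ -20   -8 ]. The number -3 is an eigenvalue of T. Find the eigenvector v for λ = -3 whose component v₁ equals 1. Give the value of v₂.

T + 3I = [[4, 1], [-20, -5]].
Solving (T + 3I)v = 0 gives the eigenspace spanned by (1, -4).
With v₁ = 1, v = (1, -4), so v₂ = -4.

-4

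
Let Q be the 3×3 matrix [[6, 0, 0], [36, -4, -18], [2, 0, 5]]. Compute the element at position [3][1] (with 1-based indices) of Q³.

Characteristic polynomial: r^3 - 7r^2 - 14r + 120 = (r - 6)(r - 5)(r + 4), so the eigenvalues are -4, 5, 6.
r=6: eigenvector (1, 0, 2).
r=-4: eigenvector (0, 1, 0).
r=5: eigenvector (0, -2, 1).
P = [[1, 0, 0], [0, 1, -2], [2, 0, 1]], D = diag(6, -4, 5), P⁻¹ = [[1, 0, 0], [-4, 1, 2], [-2, 0, 1]].
Q³ = P·diag(216, -64, 125)·P⁻¹ = [[216, 0, 0], [756, -64, -378], [182, 0, 125]].
The requested entry is 182.

182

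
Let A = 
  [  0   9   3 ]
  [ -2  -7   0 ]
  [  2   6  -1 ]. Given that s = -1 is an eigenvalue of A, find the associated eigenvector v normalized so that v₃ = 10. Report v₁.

15

A + 1I = [[1, 9, 3], [-2, -6, 0], [2, 6, 0]].
Solving (A + 1I)v = 0 gives the eigenspace spanned by (15, -5, 10).
With v₃ = 10, v = (15, -5, 10), so v₁ = 15.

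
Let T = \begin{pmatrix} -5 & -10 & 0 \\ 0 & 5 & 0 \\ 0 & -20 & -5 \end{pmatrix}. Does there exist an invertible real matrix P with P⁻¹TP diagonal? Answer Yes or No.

Characteristic polynomial: p(λ) = λ^3 + 5λ^2 - 25λ - 125 = (λ - 5)(λ + 5)^2.
λ = -5 has algebraic multiplicity 2; rank(T + 5I) = 1, so geometric multiplicity = 2.
Every eigenvalue has geometric = algebraic multiplicity, so T is diagonalizable.

Yes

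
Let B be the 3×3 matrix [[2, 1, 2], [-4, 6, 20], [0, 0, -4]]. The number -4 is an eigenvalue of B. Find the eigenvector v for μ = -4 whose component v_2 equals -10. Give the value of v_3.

B + 4I = [[6, 1, 2], [-4, 10, 20], [0, 0, 0]].
Solving (B + 4I)v = 0 gives the eigenspace spanned by (0, -10, 5).
With v_2 = -10, v = (0, -10, 5), so v_3 = 5.

5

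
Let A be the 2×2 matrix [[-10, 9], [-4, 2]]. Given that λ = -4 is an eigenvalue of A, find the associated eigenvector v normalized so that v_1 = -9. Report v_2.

A + 4I = [[-6, 9], [-4, 6]].
Solving (A + 4I)v = 0 gives the eigenspace spanned by (-9, -6).
With v_1 = -9, v = (-9, -6), so v_2 = -6.

-6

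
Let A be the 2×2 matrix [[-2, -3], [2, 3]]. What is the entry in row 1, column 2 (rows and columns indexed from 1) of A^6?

-3

Characteristic polynomial: s^2 - s = s(s - 1), so the eigenvalues are 0, 1.
s=0: eigenvector (3, -2).
s=1: eigenvector (1, -1).
P = [[3, 1], [-2, -1]], D = diag(0, 1), P⁻¹ = [[1, 1], [-2, -3]].
A⁶ = P·diag(0, 1)·P⁻¹ = [[-2, -3], [2, 3]].
The requested entry is -3.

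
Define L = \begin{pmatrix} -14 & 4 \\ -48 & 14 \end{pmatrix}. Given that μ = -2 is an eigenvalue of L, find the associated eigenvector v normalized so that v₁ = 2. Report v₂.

L + 2I = [[-12, 4], [-48, 16]].
Solving (L + 2I)v = 0 gives the eigenspace spanned by (2, 6).
With v₁ = 2, v = (2, 6), so v₂ = 6.

6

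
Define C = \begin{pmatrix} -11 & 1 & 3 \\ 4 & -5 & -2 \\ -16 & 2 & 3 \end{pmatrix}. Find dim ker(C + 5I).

1

C + 5I = [[-6, 1, 3], [4, 0, -2], [-16, 2, 8]].
This matrix has rank 2, so its null space has dimension 3 − 2 = 1.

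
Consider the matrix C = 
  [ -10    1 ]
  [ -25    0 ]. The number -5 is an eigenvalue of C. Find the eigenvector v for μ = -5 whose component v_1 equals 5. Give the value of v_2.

25

C + 5I = [[-5, 1], [-25, 5]].
Solving (C + 5I)v = 0 gives the eigenspace spanned by (5, 25).
With v_1 = 5, v = (5, 25), so v_2 = 25.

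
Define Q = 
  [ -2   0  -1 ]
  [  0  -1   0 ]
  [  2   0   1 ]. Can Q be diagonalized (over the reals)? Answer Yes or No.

Characteristic polynomial: p(λ) = λ^3 + 2λ^2 + λ = λ(λ + 1)^2.
λ = -1 has algebraic multiplicity 2; rank(Q + 1I) = 1, so geometric multiplicity = 2.
Every eigenvalue has geometric = algebraic multiplicity, so Q is diagonalizable.

Yes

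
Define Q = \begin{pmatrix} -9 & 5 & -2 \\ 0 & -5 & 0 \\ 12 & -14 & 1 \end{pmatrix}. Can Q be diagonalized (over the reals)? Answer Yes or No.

No

Characteristic polynomial: p(μ) = μ^3 + 13μ^2 + 55μ + 75 = (μ + 3)(μ + 5)^2.
μ = -5 has algebraic multiplicity 2; rank(Q + 5I) = 2, so geometric multiplicity = 1.
Geometric multiplicity < algebraic multiplicity, so Q is not diagonalizable.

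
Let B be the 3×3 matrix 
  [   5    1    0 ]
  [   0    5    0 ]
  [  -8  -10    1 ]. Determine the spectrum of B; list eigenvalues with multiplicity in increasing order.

1, 5, 5

Characteristic polynomial: p(μ) = μ^3 - 11μ^2 + 35μ - 25 = (μ - 5)^2(μ - 1).
Roots (with multiplicity): 1, 5, 5.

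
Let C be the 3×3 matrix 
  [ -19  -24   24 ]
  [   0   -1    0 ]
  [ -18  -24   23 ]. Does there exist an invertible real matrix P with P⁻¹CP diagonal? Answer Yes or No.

Yes

Characteristic polynomial: p(s) = s^3 - 3s^2 - 9s - 5 = (s - 5)(s + 1)^2.
s = -1 has algebraic multiplicity 2; rank(C + 1I) = 1, so geometric multiplicity = 2.
Every eigenvalue has geometric = algebraic multiplicity, so C is diagonalizable.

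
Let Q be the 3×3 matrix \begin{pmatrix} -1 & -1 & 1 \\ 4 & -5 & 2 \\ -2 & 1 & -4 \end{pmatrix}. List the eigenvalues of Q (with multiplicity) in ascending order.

-4, -3, -3

Characteristic polynomial: p(λ) = λ^3 + 10λ^2 + 33λ + 36 = (λ + 3)^2(λ + 4).
Roots (with multiplicity): -4, -3, -3.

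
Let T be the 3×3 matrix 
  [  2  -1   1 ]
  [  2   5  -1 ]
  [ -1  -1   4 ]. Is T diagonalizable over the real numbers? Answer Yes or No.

Characteristic polynomial: p(λ) = λ^3 - 11λ^2 + 40λ - 48 = (λ - 4)^2(λ - 3).
λ = 4 has algebraic multiplicity 2; rank(T − 4I) = 2, so geometric multiplicity = 1.
Geometric multiplicity < algebraic multiplicity, so T is not diagonalizable.

No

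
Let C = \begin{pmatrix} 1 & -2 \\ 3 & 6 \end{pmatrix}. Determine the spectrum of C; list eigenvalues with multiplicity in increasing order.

Characteristic polynomial: p(t) = t^2 - 7t + 12 = (t - 4)(t - 3).
Roots (with multiplicity): 3, 4.

3, 4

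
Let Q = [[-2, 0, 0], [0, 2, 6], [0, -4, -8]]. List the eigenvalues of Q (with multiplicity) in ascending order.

-4, -2, -2

Characteristic polynomial: p(μ) = μ^3 + 8μ^2 + 20μ + 16 = (μ + 2)^2(μ + 4).
Roots (with multiplicity): -4, -2, -2.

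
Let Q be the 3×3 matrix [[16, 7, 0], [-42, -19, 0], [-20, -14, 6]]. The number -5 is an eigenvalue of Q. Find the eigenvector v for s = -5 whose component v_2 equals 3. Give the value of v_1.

Q + 5I = [[21, 7, 0], [-42, -14, 0], [-20, -14, 11]].
Solving (Q + 5I)v = 0 gives the eigenspace spanned by (-1, 3, 2).
With v_2 = 3, v = (-1, 3, 2), so v_1 = -1.

-1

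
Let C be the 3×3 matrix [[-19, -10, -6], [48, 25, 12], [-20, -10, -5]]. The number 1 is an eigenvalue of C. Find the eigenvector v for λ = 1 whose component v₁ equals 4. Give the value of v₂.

C − 1I = [[-20, -10, -6], [48, 24, 12], [-20, -10, -6]].
Solving (C − 1I)v = 0 gives the eigenspace spanned by (4, -8, 0).
With v₁ = 4, v = (4, -8, 0), so v₂ = -8.

-8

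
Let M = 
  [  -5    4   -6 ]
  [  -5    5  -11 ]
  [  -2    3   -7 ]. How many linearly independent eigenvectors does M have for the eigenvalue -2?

M + 2I = [[-3, 4, -6], [-5, 7, -11], [-2, 3, -5]].
This matrix has rank 2, so its null space has dimension 3 − 2 = 1.

1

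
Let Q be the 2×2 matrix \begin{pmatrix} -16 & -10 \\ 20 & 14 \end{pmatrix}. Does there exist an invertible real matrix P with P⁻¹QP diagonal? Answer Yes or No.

Yes

Characteristic polynomial: p(s) = s^2 + 2s - 24 = (s - 4)(s + 6).
All 2 eigenvalues are distinct, so Q is diagonalizable.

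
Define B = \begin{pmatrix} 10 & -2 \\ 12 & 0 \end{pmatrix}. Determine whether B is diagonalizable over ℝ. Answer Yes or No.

Characteristic polynomial: p(t) = t^2 - 10t + 24 = (t - 6)(t - 4).
All 2 eigenvalues are distinct, so B is diagonalizable.

Yes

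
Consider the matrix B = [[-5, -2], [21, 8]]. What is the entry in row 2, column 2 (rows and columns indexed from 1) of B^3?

Characteristic polynomial: r^2 - 3r + 2 = (r - 2)(r - 1), so the eigenvalues are 1, 2.
r=2: eigenvector (-2, 7).
r=1: eigenvector (1, -3).
P = [[-2, 1], [7, -3]], D = diag(2, 1), P⁻¹ = [[3, 1], [7, 2]].
B³ = P·diag(8, 1)·P⁻¹ = [[-41, -14], [147, 50]].
The requested entry is 50.

50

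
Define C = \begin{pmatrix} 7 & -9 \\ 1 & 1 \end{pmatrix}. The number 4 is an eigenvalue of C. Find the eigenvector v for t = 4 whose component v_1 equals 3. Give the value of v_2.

C − 4I = [[3, -9], [1, -3]].
Solving (C − 4I)v = 0 gives the eigenspace spanned by (3, 1).
With v_1 = 3, v = (3, 1), so v_2 = 1.

1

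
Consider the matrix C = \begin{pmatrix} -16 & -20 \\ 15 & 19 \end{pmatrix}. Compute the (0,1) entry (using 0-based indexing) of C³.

-260

Characteristic polynomial: t^2 - 3t - 4 = (t - 4)(t + 1), so the eigenvalues are -1, 4.
t=-1: eigenvector (4, -3).
t=4: eigenvector (-1, 1).
P = [[4, -1], [-3, 1]], D = diag(-1, 4), P⁻¹ = [[1, 1], [3, 4]].
C³ = P·diag(-1, 64)·P⁻¹ = [[-196, -260], [195, 259]].
The requested entry is -260.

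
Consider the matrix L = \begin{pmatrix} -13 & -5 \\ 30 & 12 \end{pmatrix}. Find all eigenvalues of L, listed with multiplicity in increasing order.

-3, 2

Characteristic polynomial: p(s) = s^2 + s - 6 = (s - 2)(s + 3).
Roots (with multiplicity): -3, 2.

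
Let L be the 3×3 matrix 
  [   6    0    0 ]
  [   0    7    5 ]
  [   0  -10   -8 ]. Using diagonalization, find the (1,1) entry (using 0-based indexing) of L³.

43

Characteristic polynomial: t^3 - 5t^2 - 12t + 36 = (t - 6)(t - 2)(t + 3), so the eigenvalues are -3, 2, 6.
t=6: eigenvector (1, 0, 0).
t=-3: eigenvector (0, -1, 2).
t=2: eigenvector (0, -1, 1).
P = [[1, 0, 0], [0, -1, -1], [0, 2, 1]], D = diag(6, -3, 2), P⁻¹ = [[1, 0, 0], [0, 1, 1], [0, -2, -1]].
L³ = P·diag(216, -27, 8)·P⁻¹ = [[216, 0, 0], [0, 43, 35], [0, -70, -62]].
The requested entry is 43.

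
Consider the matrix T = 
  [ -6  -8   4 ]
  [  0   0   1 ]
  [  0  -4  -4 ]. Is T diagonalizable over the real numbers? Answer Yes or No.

No

Characteristic polynomial: p(r) = r^3 + 10r^2 + 28r + 24 = (r + 2)^2(r + 6).
r = -2 has algebraic multiplicity 2; rank(T + 2I) = 2, so geometric multiplicity = 1.
Geometric multiplicity < algebraic multiplicity, so T is not diagonalizable.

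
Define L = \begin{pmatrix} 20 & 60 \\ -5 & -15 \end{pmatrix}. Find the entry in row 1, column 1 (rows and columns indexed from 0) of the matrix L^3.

-375

Characteristic polynomial: λ^2 - 5λ = λ(λ - 5), so the eigenvalues are 0, 5.
λ=5: eigenvector (4, -1).
λ=0: eigenvector (-3, 1).
P = [[4, -3], [-1, 1]], D = diag(5, 0), P⁻¹ = [[1, 3], [1, 4]].
L³ = P·diag(125, 0)·P⁻¹ = [[500, 1500], [-125, -375]].
The requested entry is -375.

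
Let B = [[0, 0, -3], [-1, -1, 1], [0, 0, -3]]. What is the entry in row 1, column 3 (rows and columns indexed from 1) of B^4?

Characteristic polynomial: s^3 + 4s^2 + 3s = s(s + 1)(s + 3), so the eigenvalues are -3, -1, 0.
s=-3: eigenvector (1, 0, 1).
s=-1: eigenvector (0, 1, 0).
s=0: eigenvector (-1, 1, 0).
P = [[1, 0, -1], [0, 1, 1], [1, 0, 0]], D = diag(-3, -1, 0), P⁻¹ = [[0, 0, 1], [1, 1, -1], [-1, 0, 1]].
B⁴ = P·diag(81, 1, 0)·P⁻¹ = [[0, 0, 81], [1, 1, -1], [0, 0, 81]].
The requested entry is 81.

81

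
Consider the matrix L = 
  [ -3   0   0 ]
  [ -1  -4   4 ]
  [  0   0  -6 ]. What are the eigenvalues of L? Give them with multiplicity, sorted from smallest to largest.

Characteristic polynomial: p(λ) = λ^3 + 13λ^2 + 54λ + 72 = (λ + 3)(λ + 4)(λ + 6).
Roots (with multiplicity): -6, -4, -3.

-6, -4, -3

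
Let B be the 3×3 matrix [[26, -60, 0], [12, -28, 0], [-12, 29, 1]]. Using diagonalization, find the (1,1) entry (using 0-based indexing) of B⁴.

1216

Characteristic polynomial: r^3 + r^2 - 10r + 8 = (r - 2)(r - 1)(r + 4), so the eigenvalues are -4, 1, 2.
r=2: eigenvector (5, 2, -2).
r=-4: eigenvector (2, 1, -1).
r=1: eigenvector (0, 0, 1).
P = [[5, 2, 0], [2, 1, 0], [-2, -1, 1]], D = diag(2, -4, 1), P⁻¹ = [[1, -2, 0], [-2, 5, 0], [0, 1, 1]].
B⁴ = P·diag(16, 256, 1)·P⁻¹ = [[-944, 2400, 0], [-480, 1216, 0], [480, -1215, 1]].
The requested entry is 1216.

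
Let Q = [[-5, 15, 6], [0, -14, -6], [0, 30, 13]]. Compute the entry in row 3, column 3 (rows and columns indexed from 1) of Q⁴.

-59

Characteristic polynomial: λ^3 + 6λ^2 + 3λ - 10 = (λ - 1)(λ + 2)(λ + 5), so the eigenvalues are -5, -2, 1.
λ=-5: eigenvector (1, 0, 0).
λ=-2: eigenvector (1, 1, -2).
λ=1: eigenvector (0, -2, 5).
P = [[1, 1, 0], [0, 1, -2], [0, -2, 5]], D = diag(-5, -2, 1), P⁻¹ = [[1, -5, -2], [0, 5, 2], [0, 2, 1]].
Q⁴ = P·diag(625, 16, 1)·P⁻¹ = [[625, -3045, -1218], [0, 76, 30], [0, -150, -59]].
The requested entry is -59.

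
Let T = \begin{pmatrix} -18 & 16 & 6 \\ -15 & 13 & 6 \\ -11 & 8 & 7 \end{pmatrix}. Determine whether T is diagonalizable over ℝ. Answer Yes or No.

Characteristic polynomial: p(μ) = μ^3 - 2μ^2 - 11μ + 12 = (μ - 4)(μ - 1)(μ + 3).
All 3 eigenvalues are distinct, so T is diagonalizable.

Yes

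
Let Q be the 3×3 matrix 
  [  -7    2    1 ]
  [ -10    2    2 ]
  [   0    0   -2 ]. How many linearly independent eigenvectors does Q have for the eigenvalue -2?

2

Q + 2I = [[-5, 2, 1], [-10, 4, 2], [0, 0, 0]].
This matrix has rank 1, so its null space has dimension 3 − 1 = 2.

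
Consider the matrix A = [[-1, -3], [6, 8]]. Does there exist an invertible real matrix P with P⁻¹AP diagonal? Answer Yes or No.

Characteristic polynomial: p(s) = s^2 - 7s + 10 = (s - 5)(s - 2).
All 2 eigenvalues are distinct, so A is diagonalizable.

Yes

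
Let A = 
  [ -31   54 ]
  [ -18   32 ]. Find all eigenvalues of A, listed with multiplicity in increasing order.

Characteristic polynomial: p(t) = t^2 - t - 20 = (t - 5)(t + 4).
Roots (with multiplicity): -4, 5.

-4, 5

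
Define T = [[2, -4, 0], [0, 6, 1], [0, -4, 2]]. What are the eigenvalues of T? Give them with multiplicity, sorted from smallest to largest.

Characteristic polynomial: p(μ) = μ^3 - 10μ^2 + 32μ - 32 = (μ - 4)^2(μ - 2).
Roots (with multiplicity): 2, 4, 4.

2, 4, 4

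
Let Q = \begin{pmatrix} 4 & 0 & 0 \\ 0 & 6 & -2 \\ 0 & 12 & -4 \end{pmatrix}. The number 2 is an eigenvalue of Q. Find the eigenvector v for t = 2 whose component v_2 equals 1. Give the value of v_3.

2

Q − 2I = [[2, 0, 0], [0, 4, -2], [0, 12, -6]].
Solving (Q − 2I)v = 0 gives the eigenspace spanned by (0, 1, 2).
With v_2 = 1, v = (0, 1, 2), so v_3 = 2.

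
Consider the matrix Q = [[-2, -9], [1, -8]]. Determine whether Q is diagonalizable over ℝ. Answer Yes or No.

Characteristic polynomial: p(r) = r^2 + 10r + 25 = (r + 5)^2.
r = -5 has algebraic multiplicity 2; rank(Q + 5I) = 1, so geometric multiplicity = 1.
Geometric multiplicity < algebraic multiplicity, so Q is not diagonalizable.

No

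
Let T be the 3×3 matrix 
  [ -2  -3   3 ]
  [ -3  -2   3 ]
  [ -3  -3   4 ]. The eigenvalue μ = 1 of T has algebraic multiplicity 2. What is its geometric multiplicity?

2

T − 1I = [[-3, -3, 3], [-3, -3, 3], [-3, -3, 3]].
This matrix has rank 1, so its null space has dimension 3 − 1 = 2.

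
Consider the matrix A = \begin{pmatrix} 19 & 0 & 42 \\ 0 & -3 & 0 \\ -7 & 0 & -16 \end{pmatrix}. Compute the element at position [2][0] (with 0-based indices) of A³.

-133

Characteristic polynomial: r^3 - 19r - 30 = (r - 5)(r + 2)(r + 3), so the eigenvalues are -3, -2, 5.
r=5: eigenvector (3, 0, -1).
r=-3: eigenvector (0, 1, 0).
r=-2: eigenvector (-2, 0, 1).
P = [[3, 0, -2], [0, 1, 0], [-1, 0, 1]], D = diag(5, -3, -2), P⁻¹ = [[1, 0, 2], [0, 1, 0], [1, 0, 3]].
A³ = P·diag(125, -27, -8)·P⁻¹ = [[391, 0, 798], [0, -27, 0], [-133, 0, -274]].
The requested entry is -133.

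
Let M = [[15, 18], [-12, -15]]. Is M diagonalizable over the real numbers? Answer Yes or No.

Characteristic polynomial: p(r) = r^2 - 9 = (r - 3)(r + 3).
All 2 eigenvalues are distinct, so M is diagonalizable.

Yes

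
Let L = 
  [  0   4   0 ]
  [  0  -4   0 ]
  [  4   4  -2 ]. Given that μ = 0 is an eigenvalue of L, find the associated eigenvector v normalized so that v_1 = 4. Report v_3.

8

L = [[0, 4, 0], [0, -4, 0], [4, 4, -2]].
Solving (L)v = 0 gives the eigenspace spanned by (4, 0, 8).
With v_1 = 4, v = (4, 0, 8), so v_3 = 8.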